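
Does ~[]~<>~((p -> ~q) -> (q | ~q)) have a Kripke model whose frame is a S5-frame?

1. ~[]~<>~((p -> ~q) -> (q | ~q)), u
2. <>~((p -> ~q) -> (q | ~q)), v   [~[]-rule on 1: fresh world v, uRv]
3. ~((p -> ~q) -> (q | ~q)), w   [<>-rule on 2: fresh world w, vRw]
4. p -> ~q, w   [~->-rule on 3]
5. ~(q | ~q), w   [~->-rule on 3]
6. ~q, w   [~|-rule on 5]
7. q, w   [~|-rule on 5]
Accessibility: uRu, uRv, uRw, vRu, vRv, vRw, wRu, wRv, wRw
Branch closes: q and ~q both at w.
All branches of the tableau close; one closing branch shown above.

No, unsatisfiable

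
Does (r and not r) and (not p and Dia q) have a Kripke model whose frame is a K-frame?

No, unsatisfiable

1. (r and not r) and (not p and Dia q), 0
2. r and not r, 0
3. not p and Dia q, 0
4. r, 0
5. not r, 0
Branch closes: r and not r both at 0.
All branches of the tableau close; one closing branch shown above.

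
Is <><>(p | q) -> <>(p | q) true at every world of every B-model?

Tableau for the negation ~(<><>(p | q) -> <>(p | q)):
1. ~(<><>(p | q) -> <>(p | q)), w0
2. <><>(p | q), w0
3. ~<>(p | q), w0
4. ~(p | q), w0
5. ~p, w0
6. ~q, w0
7. <>(p | q), w1
8. ~(p | q), w1
9. ~p, w1
10. ~q, w1
11. p | q, w2
12. q, w2
Accessibility: w0Rw0, w0Rw1, w1Rw0, w1Rw1, w1Rw2, w2Rw1, w2Rw2
The negation has an open branch (countermodel exists).

Invalid (countermodel exists)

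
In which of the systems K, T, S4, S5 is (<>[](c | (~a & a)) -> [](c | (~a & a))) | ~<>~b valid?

S5

S5-tableau for the negation ~((<>[](c | (~a & a)) -> [](c | (~a & a))) | ~<>~b):
1. ~((<>[](c | (~a & a)) -> [](c | (~a & a))) | ~<>~b), w0
2. ~(<>[](c | (~a & a)) -> [](c | (~a & a))), w0
3. <>~b, w0
4. <>[](c | (~a & a)), w0
5. ~[](c | (~a & a)), w0
6. ~b, w1
7. [](c | (~a & a)), w2
8. c | (~a & a), w0
9. c | (~a & a), w1
10. c | (~a & a), w2
11. c, w0
12. c, w1
13. c, w2
14. ~(c | (~a & a)), w3
15. ~c, w3
16. ~(~a & a), w3
17. c | (~a & a), w3
18. ~a, w3
19. ~a & a, w3
20. a, w3
Accessibility: w0Rw0, w0Rw1, w0Rw2, w0Rw3, w1Rw0, w1Rw1, w1Rw2, w1Rw3, w2Rw0, w2Rw1, w2Rw2, w2Rw3, w3Rw0, w3Rw1, w3Rw2, w3Rw3
Branch closes: a and ~a both at w3.
Every branch closes (one shown): valid in S5.
S4-tableau for the negation ~((<>[](c | (~a & a)) -> [](c | (~a & a))) | ~<>~b):
1. ~((<>[](c | (~a & a)) -> [](c | (~a & a))) | ~<>~b), w0
2. ~(<>[](c | (~a & a)) -> [](c | (~a & a))), w0
3. <>~b, w0
4. <>[](c | (~a & a)), w0
5. ~[](c | (~a & a)), w0
6. ~b, w1
7. [](c | (~a & a)), w2
8. c | (~a & a), w2
9. c, w2
10. ~(c | (~a & a)), w3
11. ~c, w3
12. ~(~a & a), w3
13. ~a, w3
Accessibility: w0Rw0, w0Rw1, w0Rw2, w0Rw3, w1Rw1, w2Rw2, w3Rw3
Complete open branch: countermodel on an S4-frame, so not valid in S4, nor in K, T (the same frame is also a K-frame and a T-frame).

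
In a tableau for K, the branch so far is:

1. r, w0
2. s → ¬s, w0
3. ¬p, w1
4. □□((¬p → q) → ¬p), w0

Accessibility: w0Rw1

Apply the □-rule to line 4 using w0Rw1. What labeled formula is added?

□((¬p → q) → ¬p), w1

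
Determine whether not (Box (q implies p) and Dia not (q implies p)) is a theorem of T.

Tableau for the negation Box (q implies p) and Dia not (q implies p):
1. Box (q implies p) and Dia not (q implies p), w0
2. Box (q implies p), w0
3. Dia not (q implies p), w0
4. q implies p, w0
5. p, w0
6. not (q implies p), w1
7. q, w1
8. not p, w1
9. q implies p, w1
10. p, w1
Accessibility: w0Rw0, w0Rw1, w1Rw1
Branch closes: p and not p both at w1.
All branches of the negation close; one closing branch shown above.

Valid in T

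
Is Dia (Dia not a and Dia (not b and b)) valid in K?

Tableau for the negation not Dia (Dia not a and Dia (not b and b)):
1. not Dia (Dia not a and Dia (not b and b)), w0
The negation has an open branch (countermodel exists).

Not valid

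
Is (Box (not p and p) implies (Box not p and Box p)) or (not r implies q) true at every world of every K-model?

Valid in K

Tableau for the negation not ((Box (not p and p) implies (Box not p and Box p)) or (not r implies q)):
1. not ((Box (not p and p) implies (Box not p and Box p)) or (not r implies q)), w0
2. not (Box (not p and p) implies (Box not p and Box p)), w0
3. not (not r implies q), w0
4. Box (not p and p), w0
5. not (Box not p and Box p), w0
6. not r, w0
7. not q, w0
8. not Box p, w0
9. not p, w1
10. not p and p, w1
11. p, w1
Accessibility: w0Rw1
Branch closes: p and not p both at w1.
All branches of the negation close; one closing branch shown above.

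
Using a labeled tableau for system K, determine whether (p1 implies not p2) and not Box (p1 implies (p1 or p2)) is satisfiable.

1. (p1 implies not p2) and not Box (p1 implies (p1 or p2)), w0
2. p1 implies not p2, w0
3. not Box (p1 implies (p1 or p2)), w0
4. not p2, w0
5. not (p1 implies (p1 or p2)), w1
6. p1, w1
7. not (p1 or p2), w1
8. not p1, w1
9. not p2, w1
Accessibility: w0Rw1
Branch closes: p1 and not p1 both at w1.
All branches of the tableau close; one closing branch shown above.

Unsatisfiable (every branch closes)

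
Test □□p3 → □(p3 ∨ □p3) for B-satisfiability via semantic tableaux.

Satisfiable (open branch found)

1. □□p3 → □(p3 ∨ □p3), w0
2. □(p3 ∨ □p3), w0
3. p3 ∨ □p3, w0
4. □p3, w0
5. p3, w0
Accessibility: w0Rw0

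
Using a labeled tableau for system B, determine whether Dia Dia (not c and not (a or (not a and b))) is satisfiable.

1. Dia Dia (not c and not (a or (not a and b))), 0
2. Dia (not c and not (a or (not a and b))), 1   [Dia-rule on 1: fresh world 1, 0R1]
3. not c and not (a or (not a and b)), 2   [Dia-rule on 2: fresh world 2, 1R2]
4. not c, 2   [and-rule on 3]
5. not (a or (not a and b)), 2   [and-rule on 3]
6. not a, 2   [neg-or-rule on 5]
7. not (not a and b), 2   [neg-or-rule on 5]
8. not b, 2   [neg-and-rule on 7 (branches; this branch)]
Accessibility: 0R0, 0R1, 1R0, 1R1, 1R2, 2R1, 2R2

Yes, satisfiable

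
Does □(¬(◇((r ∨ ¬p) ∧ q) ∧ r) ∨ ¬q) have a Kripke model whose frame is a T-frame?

Satisfiable

1. □(¬(◇((r ∨ ¬p) ∧ q) ∧ r) ∨ ¬q), w0
2. ¬(◇((r ∨ ¬p) ∧ q) ∧ r) ∨ ¬q, w0   [□-rule on 1 via w0Rw0]
3. ¬q, w0   [∨-rule on 2 (branches; this branch)]
Accessibility: w0Rw0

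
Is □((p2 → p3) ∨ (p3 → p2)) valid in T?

Tableau for the negation ¬□((p2 → p3) ∨ (p3 → p2)):
1. ¬□((p2 → p3) ∨ (p3 → p2)), w0
2. ¬((p2 → p3) ∨ (p3 → p2)), w1
3. ¬(p2 → p3), w1
4. ¬(p3 → p2), w1
5. p2, w1
6. ¬p3, w1
7. p3, w1
8. ¬p2, w1
Accessibility: w0Rw0, w0Rw1, w1Rw1
Branch closes: p3 and ¬p3 both at w1.
Every branch of the negation's tableau closes; the branch above is one of them.

Valid in T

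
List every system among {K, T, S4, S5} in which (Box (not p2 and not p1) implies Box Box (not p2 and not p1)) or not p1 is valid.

K-tableau for the negation not ((Box (not p2 and not p1) implies Box Box (not p2 and not p1)) or not p1):
1. not ((Box (not p2 and not p1) implies Box Box (not p2 and not p1)) or not p1), u
2. not (Box (not p2 and not p1) implies Box Box (not p2 and not p1)), u
3. p1, u
4. Box (not p2 and not p1), u
5. not Box Box (not p2 and not p1), u
6. not Box (not p2 and not p1), v
7. not p2 and not p1, v
8. not p2, v
9. not p1, v
10. not (not p2 and not p1), w
11. p1, w
Accessibility: uRv, vRw
Complete open branch: countermodel on a K-frame, so not valid in K.
T-tableau for the negation not ((Box (not p2 and not p1) implies Box Box (not p2 and not p1)) or not p1):
1. not ((Box (not p2 and not p1) implies Box Box (not p2 and not p1)) or not p1), u
2. not (Box (not p2 and not p1) implies Box Box (not p2 and not p1)), u
3. p1, u
4. Box (not p2 and not p1), u
5. not Box Box (not p2 and not p1), u
6. not p2 and not p1, u
7. not p2, u
8. not p1, u
Accessibility: uRu
Branch closes: p1 and not p1 both at u.
Every branch closes (one shown): valid in T, hence also in S4, S5 (every theorem of T is a theorem of S4 and S5).

T, S4, S5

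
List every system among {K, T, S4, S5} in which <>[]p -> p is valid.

S5-tableau for the negation ~(<>[]p -> p):
1. ~(<>[]p -> p), u
2. <>[]p, u   [~->-rule on 1]
3. ~p, u   [~->-rule on 1]
4. []p, v   [<>-rule on 2: fresh world v, uRv]
5. p, u   [[]-rule on 4 via vRu]
Accessibility: uRu, uRv, vRu, vRv
Branch closes: p and ~p both at u.
Every branch closes (one shown): valid in S5.
S4-tableau for the negation ~(<>[]p -> p):
1. ~(<>[]p -> p), u
2. <>[]p, u   [~->-rule on 1]
3. ~p, u   [~->-rule on 1]
4. []p, v   [<>-rule on 2: fresh world v, uRv]
5. p, v   [[]-rule on 4 via vRv]
Accessibility: uRu, uRv, vRv
Complete open branch: countermodel on an S4-frame, so not valid in S4, nor in K, T (the same frame is also a K-frame and a T-frame).

S5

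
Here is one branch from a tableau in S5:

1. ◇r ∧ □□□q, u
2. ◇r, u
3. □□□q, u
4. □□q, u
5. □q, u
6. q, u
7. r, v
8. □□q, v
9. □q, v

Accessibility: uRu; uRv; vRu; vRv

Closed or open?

There is no literal clash: for every atom and world, at most one sign appears.

No, open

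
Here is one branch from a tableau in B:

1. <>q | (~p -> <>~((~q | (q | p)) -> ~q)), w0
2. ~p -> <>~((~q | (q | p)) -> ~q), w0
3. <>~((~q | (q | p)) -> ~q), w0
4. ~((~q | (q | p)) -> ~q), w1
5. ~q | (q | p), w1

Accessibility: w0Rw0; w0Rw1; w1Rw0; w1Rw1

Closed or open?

No world carries both an atom and its negation.

Not closed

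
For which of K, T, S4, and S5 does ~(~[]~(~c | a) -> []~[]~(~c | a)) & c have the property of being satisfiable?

S5-tableau for the formula:
1. ~(~[]~(~c | a) -> []~[]~(~c | a)) & c, w0
2. ~(~[]~(~c | a) -> []~[]~(~c | a)), w0
3. c, w0
4. ~[]~(~c | a), w0
5. ~[]~[]~(~c | a), w0
6. ~c | a, w1
7. a, w1
8. []~(~c | a), w2
9. ~(~c | a), w0
10. ~a, w0
11. ~(~c | a), w1
12. c, w1
13. ~a, w1
Accessibility: w0Rw0, w0Rw1, w0Rw2, w1Rw0, w1Rw1, w1Rw2, w2Rw0, w2Rw1, w2Rw2
Branch closes: a and ~a both at w1.
Every branch closes (one shown): unsatisfiable in S5.
S4-tableau for the formula:
1. ~(~[]~(~c | a) -> []~[]~(~c | a)) & c, w0
2. ~(~[]~(~c | a) -> []~[]~(~c | a)), w0
3. c, w0
4. ~[]~(~c | a), w0
5. ~[]~[]~(~c | a), w0
6. ~c | a, w1
7. a, w1
8. []~(~c | a), w2
9. ~(~c | a), w2
10. c, w2
11. ~a, w2
Accessibility: w0Rw0, w0Rw1, w0Rw2, w1Rw1, w2Rw2
Complete open branch: satisfiable in S4, hence also in K, T (this S4-model is also a K-model and a T-model).

K, T, S4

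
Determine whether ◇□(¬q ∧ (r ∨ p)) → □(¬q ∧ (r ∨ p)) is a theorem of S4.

Tableau for the negation ¬(◇□(¬q ∧ (r ∨ p)) → □(¬q ∧ (r ∨ p))):
1. ¬(◇□(¬q ∧ (r ∨ p)) → □(¬q ∧ (r ∨ p))), u
2. ◇□(¬q ∧ (r ∨ p)), u   [¬→-rule on 1]
3. ¬□(¬q ∧ (r ∨ p)), u   [¬→-rule on 1]
4. □(¬q ∧ (r ∨ p)), v   [◇-rule on 2: fresh world v, uRv]
5. ¬q ∧ (r ∨ p), v   [□-rule on 4 via vRv]
6. ¬q, v   [∧-rule on 5]
7. r ∨ p, v   [∧-rule on 5]
8. p, v   [∨-rule on 7 (branches; this branch)]
9. ¬(¬q ∧ (r ∨ p)), w   [¬□-rule on 3: fresh world w, uRw]
10. ¬(r ∨ p), w   [¬∧-rule on 9 (branches; this branch)]
11. ¬r, w   [¬∨-rule on 10]
12. ¬p, w   [¬∨-rule on 10]
Accessibility: uRu, uRv, uRw, vRv, wRw
The negation has an open branch (countermodel exists).

Invalid (countermodel exists)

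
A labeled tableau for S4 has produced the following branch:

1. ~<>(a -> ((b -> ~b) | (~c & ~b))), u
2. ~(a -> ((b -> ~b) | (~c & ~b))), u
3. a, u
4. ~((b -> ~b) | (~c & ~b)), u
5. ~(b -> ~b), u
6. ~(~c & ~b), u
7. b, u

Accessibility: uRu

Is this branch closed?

Open

No atom appears with both signs at the same world.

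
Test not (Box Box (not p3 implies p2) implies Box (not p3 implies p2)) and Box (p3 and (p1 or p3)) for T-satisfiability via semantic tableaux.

Unsatisfiable

1. not (Box Box (not p3 implies p2) implies Box (not p3 implies p2)) and Box (p3 and (p1 or p3)), w0
2. not (Box Box (not p3 implies p2) implies Box (not p3 implies p2)), w0
3. Box (p3 and (p1 or p3)), w0
4. Box Box (not p3 implies p2), w0
5. not Box (not p3 implies p2), w0
6. p3 and (p1 or p3), w0
7. p3, w0
8. p1 or p3, w0
9. Box (not p3 implies p2), w0
10. not p3 implies p2, w0
11. p2, w0
12. not (not p3 implies p2), w1
13. not p3, w1
14. not p2, w1
15. p3 and (p1 or p3), w1
16. p3, w1
17. p1 or p3, w1
Accessibility: w0Rw0, w0Rw1, w1Rw1
Branch closes: p3 and not p3 both at w1.
All branches of the tableau close; one closing branch shown above.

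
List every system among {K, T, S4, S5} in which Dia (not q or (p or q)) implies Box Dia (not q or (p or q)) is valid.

T, S4, S5

K-tableau for the negation not (Dia (not q or (p or q)) implies Box Dia (not q or (p or q))):
1. not (Dia (not q or (p or q)) implies Box Dia (not q or (p or q))), u
2. Dia (not q or (p or q)), u   [neg-implies-rule on 1]
3. not Box Dia (not q or (p or q)), u   [neg-implies-rule on 1]
4. not q or (p or q), v   [Dia-rule on 2: fresh world v, uRv]
5. p or q, v   [or-rule on 4 (branches; this branch)]
6. q, v   [or-rule on 5 (branches; this branch)]
7. not Dia (not q or (p or q)), w   [neg-Box-rule on 3: fresh world w, uRw]
Accessibility: uRv, uRw
Complete open branch: countermodel on a K-frame, so not valid in K.
T-tableau for the negation not (Dia (not q or (p or q)) implies Box Dia (not q or (p or q))):
1. not (Dia (not q or (p or q)) implies Box Dia (not q or (p or q))), u
2. Dia (not q or (p or q)), u   [neg-implies-rule on 1]
3. not Box Dia (not q or (p or q)), u   [neg-implies-rule on 1]
4. not q or (p or q), v   [Dia-rule on 2: fresh world v, uRv]
5. p or q, v   [or-rule on 4 (branches; this branch)]
6. q, v   [or-rule on 5 (branches; this branch)]
7. not Dia (not q or (p or q)), w   [neg-Box-rule on 3: fresh world w, uRw]
8. not (not q or (p or q)), w   [neg-Dia-rule on 7 via wRw]
9. q, w   [neg-or-rule on 8]
10. not (p or q), w   [neg-or-rule on 8]
11. not p, w   [neg-or-rule on 10]
12. not q, w   [neg-or-rule on 10]
Accessibility: uRu, uRv, uRw, vRv, wRw
Branch closes: q and not q both at w.
Every branch closes (one shown): valid in T, hence also in S4, S5 (every theorem of T is a theorem of S4 and S5).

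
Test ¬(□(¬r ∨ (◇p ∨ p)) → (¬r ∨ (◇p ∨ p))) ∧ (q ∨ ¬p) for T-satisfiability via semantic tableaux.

Unsatisfiable (every branch closes)

1. ¬(□(¬r ∨ (◇p ∨ p)) → (¬r ∨ (◇p ∨ p))) ∧ (q ∨ ¬p), u
2. ¬(□(¬r ∨ (◇p ∨ p)) → (¬r ∨ (◇p ∨ p))), u   [∧-rule on 1]
3. q ∨ ¬p, u   [∧-rule on 1]
4. □(¬r ∨ (◇p ∨ p)), u   [¬→-rule on 2]
5. ¬(¬r ∨ (◇p ∨ p)), u   [¬→-rule on 2]
6. r, u   [¬∨-rule on 5]
7. ¬(◇p ∨ p), u   [¬∨-rule on 5]
8. ¬◇p, u   [¬∨-rule on 7]
9. ¬p, u   [¬∨-rule on 7]
10. ¬r ∨ (◇p ∨ p), u   [□-rule on 4 via uRu]
11. ◇p ∨ p, u   [∨-rule on 10 (branches; this branch)]
12. ◇p, u   [∨-rule on 11 (branches; this branch)]
13. p, v   [◇-rule on 12: fresh world v, uRv]
14. ¬r ∨ (◇p ∨ p), v   [□-rule on 4 via uRv]
15. ¬p, v   [¬◇-rule on 8 via uRv]
Accessibility: uRu, uRv, vRv
Branch closes: p and ¬p both at v.
(One branch shown.) All branches close.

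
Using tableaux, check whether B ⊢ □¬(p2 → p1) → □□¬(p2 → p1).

Tableau for the negation ¬(□¬(p2 → p1) → □□¬(p2 → p1)):
1. ¬(□¬(p2 → p1) → □□¬(p2 → p1)), 0
2. □¬(p2 → p1), 0
3. ¬□□¬(p2 → p1), 0
4. ¬(p2 → p1), 0
5. p2, 0
6. ¬p1, 0
7. ¬□¬(p2 → p1), 1
8. ¬(p2 → p1), 1
9. p2, 1
10. ¬p1, 1
11. p2 → p1, 2
12. p1, 2
Accessibility: 0R0, 0R1, 1R0, 1R1, 1R2, 2R1, 2R2
The negation has an open branch (countermodel exists).

Not valid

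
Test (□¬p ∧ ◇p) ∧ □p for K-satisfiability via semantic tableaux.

Unsatisfiable (every branch closes)

1. (□¬p ∧ ◇p) ∧ □p, w0
2. □¬p ∧ ◇p, w0
3. □p, w0
4. □¬p, w0
5. ◇p, w0
6. p, w1
7. ¬p, w1
Accessibility: w0Rw1
Branch closes: p and ¬p both at w1.
(One branch shown.) All branches close.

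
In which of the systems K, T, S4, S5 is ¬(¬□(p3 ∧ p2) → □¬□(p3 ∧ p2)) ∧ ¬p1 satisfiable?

S5-tableau for the formula:
1. ¬(¬□(p3 ∧ p2) → □¬□(p3 ∧ p2)) ∧ ¬p1, u
2. ¬(¬□(p3 ∧ p2) → □¬□(p3 ∧ p2)), u
3. ¬p1, u
4. ¬□(p3 ∧ p2), u
5. ¬□¬□(p3 ∧ p2), u
6. ¬(p3 ∧ p2), v
7. ¬p2, v
8. □(p3 ∧ p2), w
9. p3 ∧ p2, u
10. p3, u
11. p2, u
12. p3 ∧ p2, v
13. p3, v
14. p2, v
Accessibility: uRu, uRv, uRw, vRu, vRv, vRw, wRu, wRv, wRw
Branch closes: p2 and ¬p2 both at v.
Every branch closes (one shown): unsatisfiable in S5.
S4-tableau for the formula:
1. ¬(¬□(p3 ∧ p2) → □¬□(p3 ∧ p2)) ∧ ¬p1, u
2. ¬(¬□(p3 ∧ p2) → □¬□(p3 ∧ p2)), u
3. ¬p1, u
4. ¬□(p3 ∧ p2), u
5. ¬□¬□(p3 ∧ p2), u
6. ¬(p3 ∧ p2), v
7. ¬p2, v
8. □(p3 ∧ p2), w
9. p3 ∧ p2, w
10. p3, w
11. p2, w
Accessibility: uRu, uRv, uRw, vRv, wRw
Complete open branch: satisfiable in S4, hence also in K, T (this S4-model is also a K-model and a T-model).

K, T, S4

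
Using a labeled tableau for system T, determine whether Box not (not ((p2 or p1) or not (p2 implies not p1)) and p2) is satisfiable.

1. Box not (not ((p2 or p1) or not (p2 implies not p1)) and p2), w0
2. not (not ((p2 or p1) or not (p2 implies not p1)) and p2), w0
3. not p2, w0
Accessibility: w0Rw0

Satisfiable (open branch found)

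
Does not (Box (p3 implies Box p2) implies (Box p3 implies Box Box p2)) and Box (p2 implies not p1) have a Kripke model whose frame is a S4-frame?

1. not (Box (p3 implies Box p2) implies (Box p3 implies Box Box p2)) and Box (p2 implies not p1), w0
2. not (Box (p3 implies Box p2) implies (Box p3 implies Box Box p2)), w0   [and-rule on 1]
3. Box (p2 implies not p1), w0   [and-rule on 1]
4. Box (p3 implies Box p2), w0   [neg-implies-rule on 2]
5. not (Box p3 implies Box Box p2), w0   [neg-implies-rule on 2]
6. Box p3, w0   [neg-implies-rule on 5]
7. not Box Box p2, w0   [neg-implies-rule on 5]
8. p2 implies not p1, w0   [Box-rule on 3 via w0Rw0]
9. p3 implies Box p2, w0   [Box-rule on 4 via w0Rw0]
10. p3, w0   [Box-rule on 6 via w0Rw0]
11. not p1, w0   [implies-rule on 8 (branches; this branch)]
12. Box p2, w0   [implies-rule on 9 (branches; this branch)]
13. p2, w0   [Box-rule on 12 via w0Rw0]
14. not Box p2, w1   [neg-Box-rule on 7: fresh world w1, w0Rw1]
15. p2 implies not p1, w1   [Box-rule on 3 via w0Rw1]
16. p3 implies Box p2, w1   [Box-rule on 4 via w0Rw1]
17. p3, w1   [Box-rule on 6 via w0Rw1]
18. p2, w1   [Box-rule on 12 via w0Rw1]
19. not p1, w1   [implies-rule on 15 (branches; this branch)]
20. Box p2, w1   [implies-rule on 16 (branches; this branch)]
21. not p2, w2   [neg-Box-rule on 14: fresh world w2, w1Rw2]
22. p2 implies not p1, w2   [Box-rule on 3 via w0Rw2]
23. p3 implies Box p2, w2   [Box-rule on 4 via w0Rw2]
24. p3, w2   [Box-rule on 6 via w0Rw2]
25. p2, w2   [Box-rule on 12 via w0Rw2]
Accessibility: w0Rw0, w0Rw1, w0Rw2, w1Rw1, w1Rw2, w2Rw2
Branch closes: p2 and not p2 both at w2.
All branches of the tableau close; one closing branch shown above.

Unsatisfiable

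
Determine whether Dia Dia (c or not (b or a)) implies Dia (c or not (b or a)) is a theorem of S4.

Valid in S4

Tableau for the negation not (Dia Dia (c or not (b or a)) implies Dia (c or not (b or a))):
1. not (Dia Dia (c or not (b or a)) implies Dia (c or not (b or a))), 0
2. Dia Dia (c or not (b or a)), 0
3. not Dia (c or not (b or a)), 0
4. not (c or not (b or a)), 0
5. not c, 0
6. b or a, 0
7. a, 0
8. Dia (c or not (b or a)), 1
9. not (c or not (b or a)), 1
10. not c, 1
11. b or a, 1
12. a, 1
13. c or not (b or a), 2
14. not (c or not (b or a)), 2
15. not c, 2
16. b or a, 2
17. not (b or a), 2
18. not b, 2
19. not a, 2
20. a, 2
Accessibility: 0R0, 0R1, 0R2, 1R1, 1R2, 2R2
Branch closes: a and not a both at 2.
All branches of the negation close; one closing branch shown above.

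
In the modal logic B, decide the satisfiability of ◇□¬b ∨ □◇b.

1. ◇□¬b ∨ □◇b, w0
2. □◇b, w0   [∨-rule on 1 (branches; this branch)]
3. ◇b, w0   [□-rule on 2 via w0Rw0]
4. b, w1   [◇-rule on 3: fresh world w1, w0Rw1]
5. ◇b, w1   [□-rule on 2 via w0Rw1]
6. b, w2   [◇-rule on 5: fresh world w2, w1Rw2]
Accessibility: w0Rw0, w0Rw1, w1Rw0, w1Rw1, w1Rw2, w2Rw1, w2Rw2

Satisfiable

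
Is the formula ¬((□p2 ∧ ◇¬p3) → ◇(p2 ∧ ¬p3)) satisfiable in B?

No, unsatisfiable

1. ¬((□p2 ∧ ◇¬p3) → ◇(p2 ∧ ¬p3)), u
2. □p2 ∧ ◇¬p3, u   [¬→-rule on 1]
3. ¬◇(p2 ∧ ¬p3), u   [¬→-rule on 1]
4. □p2, u   [∧-rule on 2]
5. ◇¬p3, u   [∧-rule on 2]
6. ¬(p2 ∧ ¬p3), u   [¬◇-rule on 3 via uRu]
7. p2, u   [□-rule on 4 via uRu]
8. p3, u   [¬∧-rule on 6 (branches; this branch)]
9. ¬p3, v   [◇-rule on 5: fresh world v, uRv]
10. ¬(p2 ∧ ¬p3), v   [¬◇-rule on 3 via uRv]
11. p2, v   [□-rule on 4 via uRv]
12. p3, v   [¬∧-rule on 10 (branches; this branch)]
Accessibility: uRu, uRv, vRu, vRv
Branch closes: p3 and ¬p3 both at v.
All branches of the tableau close; one closing branch shown above.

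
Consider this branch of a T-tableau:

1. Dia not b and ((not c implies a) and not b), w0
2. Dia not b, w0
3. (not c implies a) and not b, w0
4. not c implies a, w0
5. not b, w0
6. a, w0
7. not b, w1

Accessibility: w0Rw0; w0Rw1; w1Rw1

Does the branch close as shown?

No, open

No atom appears with both signs at the same world.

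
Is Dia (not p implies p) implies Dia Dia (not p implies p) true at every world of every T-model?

Tableau for the negation not (Dia (not p implies p) implies Dia Dia (not p implies p)):
1. not (Dia (not p implies p) implies Dia Dia (not p implies p)), u
2. Dia (not p implies p), u
3. not Dia Dia (not p implies p), u
4. not Dia (not p implies p), u
5. not (not p implies p), u
6. not p, u
7. not p implies p, v
8. not Dia (not p implies p), v
9. not (not p implies p), v
10. not p, v
11. p, v
Accessibility: uRu, uRv, vRv
Branch closes: p and not p both at v.
Every branch of the negation's tableau closes; the branch above is one of them.

Valid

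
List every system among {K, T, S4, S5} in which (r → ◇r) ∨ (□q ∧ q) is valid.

T, S4, S5

K-tableau for the negation ¬((r → ◇r) ∨ (□q ∧ q)):
1. ¬((r → ◇r) ∨ (□q ∧ q)), u
2. ¬(r → ◇r), u
3. ¬(□q ∧ q), u
4. r, u
5. ¬◇r, u
6. ¬q, u
Complete open branch: countermodel on a K-frame, so not valid in K.
T-tableau for the negation ¬((r → ◇r) ∨ (□q ∧ q)):
1. ¬((r → ◇r) ∨ (□q ∧ q)), u
2. ¬(r → ◇r), u
3. ¬(□q ∧ q), u
4. r, u
5. ¬◇r, u
6. ¬r, u
Accessibility: uRu
Branch closes: r and ¬r both at u.
Every branch closes (one shown): valid in T, hence also in S4, S5 (every theorem of T is a theorem of S4 and S5).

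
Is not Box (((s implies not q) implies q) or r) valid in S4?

No, not valid

Tableau for the negation Box (((s implies not q) implies q) or r):
1. Box (((s implies not q) implies q) or r), u
2. ((s implies not q) implies q) or r, u
3. r, u
Accessibility: uRu
The negation has an open branch (countermodel exists).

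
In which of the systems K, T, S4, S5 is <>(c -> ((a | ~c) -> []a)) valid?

T-tableau for the negation ~<>(c -> ((a | ~c) -> []a)):
1. ~<>(c -> ((a | ~c) -> []a)), 0
2. ~(c -> ((a | ~c) -> []a)), 0
3. c, 0
4. ~((a | ~c) -> []a), 0
5. a | ~c, 0
6. ~[]a, 0
7. a, 0
8. ~a, 1
9. ~(c -> ((a | ~c) -> []a)), 1
10. c, 1
11. ~((a | ~c) -> []a), 1
12. a | ~c, 1
13. ~[]a, 1
14. ~c, 1
Accessibility: 0R0, 0R1, 1R1
Branch closes: c and ~c both at 1.
Every branch closes (one shown): valid in T, hence also in S4, S5 (every theorem of T is a theorem of S4 and S5).
K-tableau for the negation ~<>(c -> ((a | ~c) -> []a)):
1. ~<>(c -> ((a | ~c) -> []a)), 0
Complete open branch: countermodel on a K-frame, so not valid in K.

T, S4, S5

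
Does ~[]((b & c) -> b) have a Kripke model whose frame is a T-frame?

1. ~[]((b & c) -> b), u
2. ~((b & c) -> b), v   [~[]-rule on 1: fresh world v, uRv]
3. b & c, v   [~->-rule on 2]
4. ~b, v   [~->-rule on 2]
5. b, v   [&-rule on 3]
6. c, v   [&-rule on 3]
Accessibility: uRu, uRv, vRv
Branch closes: b and ~b both at v.
Every branch closes; the branch above is one of them.

Unsatisfiable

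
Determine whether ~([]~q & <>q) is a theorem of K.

Yes, valid

Tableau for the negation []~q & <>q:
1. []~q & <>q, w0
2. []~q, w0
3. <>q, w0
4. q, w1
5. ~q, w1
Accessibility: w0Rw1
Branch closes: q and ~q both at w1.
All branches of the negation close; one closing branch shown above.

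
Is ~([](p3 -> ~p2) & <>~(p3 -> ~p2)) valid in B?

Valid in B

Tableau for the negation [](p3 -> ~p2) & <>~(p3 -> ~p2):
1. [](p3 -> ~p2) & <>~(p3 -> ~p2), u
2. [](p3 -> ~p2), u
3. <>~(p3 -> ~p2), u
4. p3 -> ~p2, u
5. ~p2, u
6. ~(p3 -> ~p2), v
7. p3, v
8. p2, v
9. p3 -> ~p2, v
10. ~p2, v
Accessibility: uRu, uRv, vRu, vRv
Branch closes: p2 and ~p2 both at v.
Every branch of the negation's tableau closes; the branch above is one of them.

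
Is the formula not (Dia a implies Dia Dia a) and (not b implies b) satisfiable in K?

Yes, satisfiable

1. not (Dia a implies Dia Dia a) and (not b implies b), w0
2. not (Dia a implies Dia Dia a), w0   [and-rule on 1]
3. not b implies b, w0   [and-rule on 1]
4. Dia a, w0   [neg-implies-rule on 2]
5. not Dia Dia a, w0   [neg-implies-rule on 2]
6. b, w0   [implies-rule on 3 (branches; this branch)]
7. a, w1   [Dia-rule on 4: fresh world w1, w0Rw1]
8. not Dia a, w1   [neg-Dia-rule on 5 via w0Rw1]
Accessibility: w0Rw1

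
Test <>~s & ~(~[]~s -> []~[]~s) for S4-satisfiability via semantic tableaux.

1. <>~s & ~(~[]~s -> []~[]~s), w0
2. <>~s, w0   [&-rule on 1]
3. ~(~[]~s -> []~[]~s), w0   [&-rule on 1]
4. ~[]~s, w0   [~->-rule on 3]
5. ~[]~[]~s, w0   [~->-rule on 3]
6. ~s, w1   [<>-rule on 2: fresh world w1, w0Rw1]
7. s, w2   [~[]-rule on 4: fresh world w2, w0Rw2]
8. []~s, w3   [~[]-rule on 5: fresh world w3, w0Rw3]
9. ~s, w3   [[]-rule on 8 via w3Rw3]
Accessibility: w0Rw0, w0Rw1, w0Rw2, w0Rw3, w1Rw1, w2Rw2, w3Rw3

Satisfiable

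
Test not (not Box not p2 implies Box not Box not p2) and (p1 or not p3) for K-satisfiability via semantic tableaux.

1. not (not Box not p2 implies Box not Box not p2) and (p1 or not p3), 0
2. not (not Box not p2 implies Box not Box not p2), 0
3. p1 or not p3, 0
4. not Box not p2, 0
5. not Box not Box not p2, 0
6. not p3, 0
7. p2, 1
8. Box not p2, 2
Accessibility: 0R1, 0R2

Satisfiable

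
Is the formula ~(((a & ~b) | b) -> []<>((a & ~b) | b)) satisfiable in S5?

Unsatisfiable

1. ~(((a & ~b) | b) -> []<>((a & ~b) | b)), 0
2. (a & ~b) | b, 0
3. ~[]<>((a & ~b) | b), 0
4. a & ~b, 0
5. a, 0
6. ~b, 0
7. ~<>((a & ~b) | b), 1
8. ~((a & ~b) | b), 0
9. ~(a & ~b), 0
10. ~((a & ~b) | b), 1
11. ~(a & ~b), 1
12. ~b, 1
13. b, 0
Accessibility: 0R0, 0R1, 1R0, 1R1
Branch closes: b and ~b both at 0.
(One branch shown.) All branches close.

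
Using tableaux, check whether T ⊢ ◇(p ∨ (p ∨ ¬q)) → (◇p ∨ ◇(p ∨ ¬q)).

Tableau for the negation ¬(◇(p ∨ (p ∨ ¬q)) → (◇p ∨ ◇(p ∨ ¬q))):
1. ¬(◇(p ∨ (p ∨ ¬q)) → (◇p ∨ ◇(p ∨ ¬q))), u
2. ◇(p ∨ (p ∨ ¬q)), u   [¬→-rule on 1]
3. ¬(◇p ∨ ◇(p ∨ ¬q)), u   [¬→-rule on 1]
4. ¬◇p, u   [¬∨-rule on 3]
5. ¬◇(p ∨ ¬q), u   [¬∨-rule on 3]
6. ¬p, u   [¬◇-rule on 4 via uRu]
7. ¬(p ∨ ¬q), u   [¬◇-rule on 5 via uRu]
8. q, u   [¬∨-rule on 7]
9. p ∨ (p ∨ ¬q), v   [◇-rule on 2: fresh world v, uRv]
10. ¬p, v   [¬◇-rule on 4 via uRv]
11. ¬(p ∨ ¬q), v   [¬◇-rule on 5 via uRv]
12. q, v   [¬∨-rule on 11]
13. p ∨ ¬q, v   [∨-rule on 9 (branches; this branch)]
14. ¬q, v   [∨-rule on 13 (branches; this branch)]
Accessibility: uRu, uRv, vRv
Branch closes: q and ¬q both at v.
All branches of the negation close; one closing branch shown above.

Yes, valid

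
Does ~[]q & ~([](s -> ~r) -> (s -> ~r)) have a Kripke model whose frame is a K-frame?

1. ~[]q & ~([](s -> ~r) -> (s -> ~r)), u
2. ~[]q, u
3. ~([](s -> ~r) -> (s -> ~r)), u
4. [](s -> ~r), u
5. ~(s -> ~r), u
6. s, u
7. r, u
8. ~q, v
9. s -> ~r, v
10. ~r, v
Accessibility: uRv

Yes, satisfiable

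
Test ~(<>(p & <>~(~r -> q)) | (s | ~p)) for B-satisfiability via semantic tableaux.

Satisfiable (open branch found)

1. ~(<>(p & <>~(~r -> q)) | (s | ~p)), w0
2. ~<>(p & <>~(~r -> q)), w0
3. ~(s | ~p), w0
4. ~s, w0
5. p, w0
6. ~(p & <>~(~r -> q)), w0
7. ~<>~(~r -> q), w0
8. ~r -> q, w0
9. q, w0
Accessibility: w0Rw0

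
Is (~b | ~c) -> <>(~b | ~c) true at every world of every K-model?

Tableau for the negation ~((~b | ~c) -> <>(~b | ~c)):
1. ~((~b | ~c) -> <>(~b | ~c)), w0
2. ~b | ~c, w0   [~->-rule on 1]
3. ~<>(~b | ~c), w0   [~->-rule on 1]
4. ~c, w0   [|-rule on 2 (branches; this branch)]
The negation has an open branch (countermodel exists).

Not valid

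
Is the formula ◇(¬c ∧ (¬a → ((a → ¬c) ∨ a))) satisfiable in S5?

Yes, satisfiable

1. ◇(¬c ∧ (¬a → ((a → ¬c) ∨ a))), u
2. ¬c ∧ (¬a → ((a → ¬c) ∨ a)), v
3. ¬c, v
4. ¬a → ((a → ¬c) ∨ a), v
5. (a → ¬c) ∨ a, v
6. a, v
Accessibility: uRu, uRv, vRu, vRv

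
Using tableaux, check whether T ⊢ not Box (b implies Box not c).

Invalid (countermodel exists)

Tableau for the negation Box (b implies Box not c):
1. Box (b implies Box not c), w0
2. b implies Box not c, w0
3. Box not c, w0
4. not c, w0
Accessibility: w0Rw0
The negation has an open branch (countermodel exists).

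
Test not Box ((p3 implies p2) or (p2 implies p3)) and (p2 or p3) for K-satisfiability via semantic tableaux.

Unsatisfiable

1. not Box ((p3 implies p2) or (p2 implies p3)) and (p2 or p3), 0
2. not Box ((p3 implies p2) or (p2 implies p3)), 0
3. p2 or p3, 0
4. p3, 0
5. not ((p3 implies p2) or (p2 implies p3)), 1
6. not (p3 implies p2), 1
7. not (p2 implies p3), 1
8. p3, 1
9. not p2, 1
10. p2, 1
11. not p3, 1
Accessibility: 0R1
Branch closes: p2 and not p2 both at 1.
Every branch closes; the branch above is one of them.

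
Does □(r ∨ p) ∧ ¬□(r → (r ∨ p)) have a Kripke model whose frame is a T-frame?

1. □(r ∨ p) ∧ ¬□(r → (r ∨ p)), w0
2. □(r ∨ p), w0
3. ¬□(r → (r ∨ p)), w0
4. r ∨ p, w0
5. p, w0
6. ¬(r → (r ∨ p)), w1
7. r, w1
8. ¬(r ∨ p), w1
9. ¬r, w1
10. ¬p, w1
Accessibility: w0Rw0, w0Rw1, w1Rw1
Branch closes: r and ¬r both at w1.
Every branch closes; the branch above is one of them.

No, unsatisfiable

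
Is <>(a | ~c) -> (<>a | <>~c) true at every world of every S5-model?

Tableau for the negation ~(<>(a | ~c) -> (<>a | <>~c)):
1. ~(<>(a | ~c) -> (<>a | <>~c)), u
2. <>(a | ~c), u
3. ~(<>a | <>~c), u
4. ~<>a, u
5. ~<>~c, u
6. ~a, u
7. c, u
8. a | ~c, v
9. ~a, v
10. c, v
11. ~c, v
Accessibility: uRu, uRv, vRu, vRv
Branch closes: c and ~c both at v.
All branches of the negation close; one closing branch shown above.

Valid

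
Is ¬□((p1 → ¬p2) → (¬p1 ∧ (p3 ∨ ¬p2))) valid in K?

Tableau for the negation □((p1 → ¬p2) → (¬p1 ∧ (p3 ∨ ¬p2))):
1. □((p1 → ¬p2) → (¬p1 ∧ (p3 ∨ ¬p2))), 0
The negation has an open branch (countermodel exists).

No, not valid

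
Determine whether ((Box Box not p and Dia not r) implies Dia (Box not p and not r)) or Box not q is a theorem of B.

Tableau for the negation not (((Box Box not p and Dia not r) implies Dia (Box not p and not r)) or Box not q):
1. not (((Box Box not p and Dia not r) implies Dia (Box not p and not r)) or Box not q), w0
2. not ((Box Box not p and Dia not r) implies Dia (Box not p and not r)), w0   [neg-or-rule on 1]
3. not Box not q, w0   [neg-or-rule on 1]
4. Box Box not p and Dia not r, w0   [neg-implies-rule on 2]
5. not Dia (Box not p and not r), w0   [neg-implies-rule on 2]
6. Box Box not p, w0   [and-rule on 4]
7. Dia not r, w0   [and-rule on 4]
8. not (Box not p and not r), w0   [neg-Dia-rule on 5 via w0Rw0]
9. Box not p, w0   [Box-rule on 6 via w0Rw0]
10. not p, w0   [Box-rule on 9 via w0Rw0]
11. not Box not p, w0   [neg-and-rule on 8 (branches; this branch)]
12. q, w1   [neg-Box-rule on 3: fresh world w1, w0Rw1]
13. not (Box not p and not r), w1   [neg-Dia-rule on 5 via w0Rw1]
14. Box not p, w1   [Box-rule on 6 via w0Rw1]
15. not p, w1   [Box-rule on 9 via w0Rw1]
16. r, w1   [neg-and-rule on 13 (branches; this branch)]
17. not r, w2   [Dia-rule on 7: fresh world w2, w0Rw2]
18. not (Box not p and not r), w2   [neg-Dia-rule on 5 via w0Rw2]
19. Box not p, w2   [Box-rule on 6 via w0Rw2]
20. not p, w2   [Box-rule on 9 via w0Rw2]
21. not Box not p, w2   [neg-and-rule on 18 (branches; this branch)]
22. p, w3   [neg-Box-rule on 11: fresh world w3, w0Rw3]
23. not (Box not p and not r), w3   [neg-Dia-rule on 5 via w0Rw3]
24. Box not p, w3   [Box-rule on 6 via w0Rw3]
25. not p, w3   [Box-rule on 9 via w0Rw3]
Accessibility: w0Rw0, w0Rw1, w0Rw2, w0Rw3, w1Rw0, w1Rw1, w2Rw0, w2Rw2, w3Rw0, w3Rw3
Branch closes: p and not p both at w3.
Every branch of the negation's tableau closes; the branch above is one of them.

Valid in B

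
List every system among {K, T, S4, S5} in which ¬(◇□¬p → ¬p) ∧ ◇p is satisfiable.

K, T, S4

S5-tableau for the formula:
1. ¬(◇□¬p → ¬p) ∧ ◇p, u
2. ¬(◇□¬p → ¬p), u
3. ◇p, u
4. ◇□¬p, u
5. p, u
6. p, v
7. □¬p, w
8. ¬p, u
Accessibility: uRu, uRv, uRw, vRu, vRv, vRw, wRu, wRv, wRw
Branch closes: p and ¬p both at u.
Every branch closes (one shown): unsatisfiable in S5.
S4-tableau for the formula:
1. ¬(◇□¬p → ¬p) ∧ ◇p, u
2. ¬(◇□¬p → ¬p), u
3. ◇p, u
4. ◇□¬p, u
5. p, u
6. p, v
7. □¬p, w
8. ¬p, w
Accessibility: uRu, uRv, uRw, vRv, wRw
Complete open branch: satisfiable in S4, hence also in K, T (this S4-model is also a K-model and a T-model).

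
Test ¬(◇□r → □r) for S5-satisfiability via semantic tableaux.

1. ¬(◇□r → □r), u
2. ◇□r, u
3. ¬□r, u
4. □r, v
5. r, u
6. r, v
7. ¬r, w
8. r, w
Accessibility: uRu, uRv, uRw, vRu, vRv, vRw, wRu, wRv, wRw
Branch closes: r and ¬r both at w.
Every branch closes; the branch above is one of them.

Unsatisfiable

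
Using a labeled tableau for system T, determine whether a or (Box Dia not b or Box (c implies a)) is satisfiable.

1. a or (Box Dia not b or Box (c implies a)), w0
2. Box Dia not b or Box (c implies a), w0   [or-rule on 1 (branches; this branch)]
3. Box (c implies a), w0   [or-rule on 2 (branches; this branch)]
4. c implies a, w0   [Box-rule on 3 via w0Rw0]
5. a, w0   [implies-rule on 4 (branches; this branch)]
Accessibility: w0Rw0

Satisfiable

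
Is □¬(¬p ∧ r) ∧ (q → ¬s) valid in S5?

Not valid

Tableau for the negation ¬(□¬(¬p ∧ r) ∧ (q → ¬s)):
1. ¬(□¬(¬p ∧ r) ∧ (q → ¬s)), u
2. ¬(q → ¬s), u   [¬∧-rule on 1 (branches; this branch)]
3. q, u   [¬→-rule on 2]
4. s, u   [¬→-rule on 2]
Accessibility: uRu
The negation has an open branch (countermodel exists).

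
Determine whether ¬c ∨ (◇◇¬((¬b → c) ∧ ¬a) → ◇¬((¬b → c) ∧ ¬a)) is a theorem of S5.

Yes, valid

Tableau for the negation ¬(¬c ∨ (◇◇¬((¬b → c) ∧ ¬a) → ◇¬((¬b → c) ∧ ¬a))):
1. ¬(¬c ∨ (◇◇¬((¬b → c) ∧ ¬a) → ◇¬((¬b → c) ∧ ¬a))), w0
2. c, w0
3. ¬(◇◇¬((¬b → c) ∧ ¬a) → ◇¬((¬b → c) ∧ ¬a)), w0
4. ◇◇¬((¬b → c) ∧ ¬a), w0
5. ¬◇¬((¬b → c) ∧ ¬a), w0
6. (¬b → c) ∧ ¬a, w0
7. ¬b → c, w0
8. ¬a, w0
9. ◇¬((¬b → c) ∧ ¬a), w1
10. (¬b → c) ∧ ¬a, w1
11. ¬b → c, w1
12. ¬a, w1
13. c, w1
14. ¬((¬b → c) ∧ ¬a), w2
15. (¬b → c) ∧ ¬a, w2
16. ¬b → c, w2
17. ¬a, w2
18. ¬(¬b → c), w2
19. ¬b, w2
20. ¬c, w2
21. c, w2
Accessibility: w0Rw0, w0Rw1, w0Rw2, w1Rw0, w1Rw1, w1Rw2, w2Rw0, w2Rw1, w2Rw2
Branch closes: c and ¬c both at w2.
Every branch of the negation's tableau closes; the branch above is one of them.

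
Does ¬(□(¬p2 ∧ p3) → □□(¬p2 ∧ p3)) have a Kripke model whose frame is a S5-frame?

Unsatisfiable

1. ¬(□(¬p2 ∧ p3) → □□(¬p2 ∧ p3)), 0
2. □(¬p2 ∧ p3), 0
3. ¬□□(¬p2 ∧ p3), 0
4. ¬p2 ∧ p3, 0
5. ¬p2, 0
6. p3, 0
7. ¬□(¬p2 ∧ p3), 1
8. ¬p2 ∧ p3, 1
9. ¬p2, 1
10. p3, 1
11. ¬(¬p2 ∧ p3), 2
12. ¬p2 ∧ p3, 2
13. ¬p2, 2
14. p3, 2
15. ¬p3, 2
Accessibility: 0R0, 0R1, 0R2, 1R0, 1R1, 1R2, 2R0, 2R1, 2R2
Branch closes: p3 and ¬p3 both at 2.
Every branch closes; the branch above is one of them.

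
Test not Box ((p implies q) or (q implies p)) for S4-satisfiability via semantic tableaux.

No, unsatisfiable

1. not Box ((p implies q) or (q implies p)), 0
2. not ((p implies q) or (q implies p)), 1
3. not (p implies q), 1
4. not (q implies p), 1
5. p, 1
6. not q, 1
7. q, 1
8. not p, 1
Accessibility: 0R0, 0R1, 1R1
Branch closes: q and not q both at 1.
(One branch shown.) All branches close.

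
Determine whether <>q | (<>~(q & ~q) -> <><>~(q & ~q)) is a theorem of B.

Tableau for the negation ~(<>q | (<>~(q & ~q) -> <><>~(q & ~q))):
1. ~(<>q | (<>~(q & ~q) -> <><>~(q & ~q))), u
2. ~<>q, u
3. ~(<>~(q & ~q) -> <><>~(q & ~q)), u
4. <>~(q & ~q), u
5. ~<><>~(q & ~q), u
6. ~q, u
7. ~<>~(q & ~q), u
8. q & ~q, u
9. q, u
Accessibility: uRu
Branch closes: q and ~q both at u.
Every branch of the negation's tableau closes; the branch above is one of them.

Valid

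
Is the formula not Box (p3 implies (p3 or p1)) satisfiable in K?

1. not Box (p3 implies (p3 or p1)), w0
2. not (p3 implies (p3 or p1)), w1
3. p3, w1
4. not (p3 or p1), w1
5. not p3, w1
6. not p1, w1
Accessibility: w0Rw1
Branch closes: p3 and not p3 both at w1.
(One branch shown.) All branches close.

No, unsatisfiable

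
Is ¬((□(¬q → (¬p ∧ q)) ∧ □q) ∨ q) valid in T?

Tableau for the negation (□(¬q → (¬p ∧ q)) ∧ □q) ∨ q:
1. (□(¬q → (¬p ∧ q)) ∧ □q) ∨ q, u
2. q, u   [∨-rule on 1 (branches; this branch)]
Accessibility: uRu
The negation has an open branch (countermodel exists).

Not valid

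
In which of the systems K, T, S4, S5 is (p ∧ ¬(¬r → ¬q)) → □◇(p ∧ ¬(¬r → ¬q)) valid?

S5

S4-tableau for the negation ¬((p ∧ ¬(¬r → ¬q)) → □◇(p ∧ ¬(¬r → ¬q))):
1. ¬((p ∧ ¬(¬r → ¬q)) → □◇(p ∧ ¬(¬r → ¬q))), w0
2. p ∧ ¬(¬r → ¬q), w0
3. ¬□◇(p ∧ ¬(¬r → ¬q)), w0
4. p, w0
5. ¬(¬r → ¬q), w0
6. ¬r, w0
7. q, w0
8. ¬◇(p ∧ ¬(¬r → ¬q)), w1
9. ¬(p ∧ ¬(¬r → ¬q)), w1
10. ¬r → ¬q, w1
11. ¬q, w1
Accessibility: w0Rw0, w0Rw1, w1Rw1
Complete open branch: countermodel on an S4-frame, so not valid in S4, nor in K, T (the same frame is also a K-frame and a T-frame).
S5-tableau for the negation ¬((p ∧ ¬(¬r → ¬q)) → □◇(p ∧ ¬(¬r → ¬q))):
1. ¬((p ∧ ¬(¬r → ¬q)) → □◇(p ∧ ¬(¬r → ¬q))), w0
2. p ∧ ¬(¬r → ¬q), w0
3. ¬□◇(p ∧ ¬(¬r → ¬q)), w0
4. p, w0
5. ¬(¬r → ¬q), w0
6. ¬r, w0
7. q, w0
8. ¬◇(p ∧ ¬(¬r → ¬q)), w1
9. ¬(p ∧ ¬(¬r → ¬q)), w0
10. ¬(p ∧ ¬(¬r → ¬q)), w1
11. ¬r → ¬q, w0
12. ¬r → ¬q, w1
13. ¬q, w0
Accessibility: w0Rw0, w0Rw1, w1Rw0, w1Rw1
Branch closes: q and ¬q both at w0.
Every branch closes (one shown): valid in S5.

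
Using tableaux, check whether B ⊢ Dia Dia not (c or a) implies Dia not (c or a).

Not valid

Tableau for the negation not (Dia Dia not (c or a) implies Dia not (c or a)):
1. not (Dia Dia not (c or a) implies Dia not (c or a)), w0
2. Dia Dia not (c or a), w0
3. not Dia not (c or a), w0
4. c or a, w0
5. a, w0
6. Dia not (c or a), w1
7. c or a, w1
8. a, w1
9. not (c or a), w2
10. not c, w2
11. not a, w2
Accessibility: w0Rw0, w0Rw1, w1Rw0, w1Rw1, w1Rw2, w2Rw1, w2Rw2
The negation has an open branch (countermodel exists).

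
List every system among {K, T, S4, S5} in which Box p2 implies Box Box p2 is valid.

S4, S5

S4-tableau for the negation not (Box p2 implies Box Box p2):
1. not (Box p2 implies Box Box p2), w0
2. Box p2, w0   [neg-implies-rule on 1]
3. not Box Box p2, w0   [neg-implies-rule on 1]
4. p2, w0   [Box-rule on 2 via w0Rw0]
5. not Box p2, w1   [neg-Box-rule on 3: fresh world w1, w0Rw1]
6. p2, w1   [Box-rule on 2 via w0Rw1]
7. not p2, w2   [neg-Box-rule on 5: fresh world w2, w1Rw2]
8. p2, w2   [Box-rule on 2 via w0Rw2]
Accessibility: w0Rw0, w0Rw1, w0Rw2, w1Rw1, w1Rw2, w2Rw2
Branch closes: p2 and not p2 both at w2.
Every branch closes (one shown): valid in S4, hence also in S5 (every theorem of S4 is a theorem of S5).
T-tableau for the negation not (Box p2 implies Box Box p2):
1. not (Box p2 implies Box Box p2), w0
2. Box p2, w0   [neg-implies-rule on 1]
3. not Box Box p2, w0   [neg-implies-rule on 1]
4. p2, w0   [Box-rule on 2 via w0Rw0]
5. not Box p2, w1   [neg-Box-rule on 3: fresh world w1, w0Rw1]
6. p2, w1   [Box-rule on 2 via w0Rw1]
7. not p2, w2   [neg-Box-rule on 5: fresh world w2, w1Rw2]
Accessibility: w0Rw0, w0Rw1, w1Rw1, w1Rw2, w2Rw2
Complete open branch: countermodel on a T-frame, so not valid in T, nor in K (the same frame is also a K-frame).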